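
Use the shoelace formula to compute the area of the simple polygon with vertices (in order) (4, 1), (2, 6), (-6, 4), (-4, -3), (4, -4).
Area = 74

Shoelace formula: Area = (1/2) |Σ_i (x_i · y_{i+1} − x_{i+1} · y_i)| (indices mod n). Compute each cross term:
  (4)(6) − (2)(1) = 22
  (2)(4) − (-6)(6) = 44
  (-6)(-3) − (-4)(4) = 34
  (-4)(-4) − (4)(-3) = 28
  (4)(1) − (4)(-4) = 20
Sum = 148, so (signed) Area = 148/2 = 74, |Area| = 74.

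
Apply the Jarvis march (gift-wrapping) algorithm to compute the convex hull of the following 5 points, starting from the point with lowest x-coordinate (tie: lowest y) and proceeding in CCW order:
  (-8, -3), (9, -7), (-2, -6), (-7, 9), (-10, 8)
Hull (CCW) = [(-10, 8), (-8, -3), (-2, -6), (9, -7), (-7, 9)]

Jarvis march: at each step, from the current hull vertex p, select the next vertex q as the point such that every other point lies strictly to the left of (or on) the directed line p → q. (Equivalently: for every other point r, the cross product (q − p) × (r − p) ≥ 0.)
Starting point (lowest x, tie lowest y): (-10, 8). Wrap until returning to start. Resulting hull: (-10, 8), (-8, -3), (-2, -6), (9, -7), (-7, 9).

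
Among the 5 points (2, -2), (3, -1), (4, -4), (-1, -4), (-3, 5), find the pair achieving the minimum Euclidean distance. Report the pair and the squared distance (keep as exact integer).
Pair = ((2, -2), (3, -1)); squared distance = 2

Compute all C(5, 2) = 10 pairwise squared distances (x_i − x_j)² + (y_i − y_j)². The minimum is 2, attained by the pair ((2, -2), (3, -1)).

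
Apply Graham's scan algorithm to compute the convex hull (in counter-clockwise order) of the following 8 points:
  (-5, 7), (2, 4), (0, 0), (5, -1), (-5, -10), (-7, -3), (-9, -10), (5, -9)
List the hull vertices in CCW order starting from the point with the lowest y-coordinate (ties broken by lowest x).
Hull (CCW) = [(-9, -10), (-5, -10), (5, -9), (5, -1), (2, 4), (-5, 7)]

Graham scan procedure:
  1. Find the pivot p₀ = point with lowest y (tie → lowest x): (-9, -10).
  2. Sort the remaining points by polar angle around p₀.
  3. Walk through sorted points, maintaining a stack; pop the top while the last three entries make a non-left turn (cross product ≤ 0).
  4. Final stack is the convex hull in CCW order: (-9, -10), (-5, -10), (5, -9), (5, -1), (2, 4), (-5, 7).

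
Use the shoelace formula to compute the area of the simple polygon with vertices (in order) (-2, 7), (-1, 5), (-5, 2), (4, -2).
Area = 23

Shoelace formula: Area = (1/2) |Σ_i (x_i · y_{i+1} − x_{i+1} · y_i)| (indices mod n). Compute each cross term:
  (-2)(5) − (-1)(7) = -3
  (-1)(2) − (-5)(5) = 23
  (-5)(-2) − (4)(2) = 2
  (4)(7) − (-2)(-2) = 24
Sum = 46, so (signed) Area = 46/2 = 23, |Area| = 23.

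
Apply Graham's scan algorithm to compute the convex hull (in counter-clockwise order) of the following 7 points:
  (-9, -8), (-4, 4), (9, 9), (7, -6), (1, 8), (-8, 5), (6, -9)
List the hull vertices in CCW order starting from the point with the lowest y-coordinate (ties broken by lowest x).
Hull (CCW) = [(6, -9), (7, -6), (9, 9), (1, 8), (-8, 5), (-9, -8)]

Graham scan procedure:
  1. Find the pivot p₀ = point with lowest y (tie → lowest x): (6, -9).
  2. Sort the remaining points by polar angle around p₀.
  3. Walk through sorted points, maintaining a stack; pop the top while the last three entries make a non-left turn (cross product ≤ 0).
  4. Final stack is the convex hull in CCW order: (6, -9), (7, -6), (9, 9), (1, 8), (-8, 5), (-9, -8).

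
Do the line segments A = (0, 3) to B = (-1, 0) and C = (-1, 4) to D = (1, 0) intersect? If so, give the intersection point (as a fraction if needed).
Yes; intersection at (-1/5, 12/5) (t = 1/5 on AB, s = 2/5 on CD)

Parametrize AB as A + t(B − A) = (0 + -1 t, 3 + -3 t) and CD as C + s(D − C) = (-1 + 2 s, 4 + -4 s). Solve the linear system for (t, s). Determinant = -10 ≠ 0, so a unique intersection of the containing lines exists. Solution: t = 1/5, s = 2/5 — both in [0, 1], so the segments cross. Intersection point: (-1/5, 12/5).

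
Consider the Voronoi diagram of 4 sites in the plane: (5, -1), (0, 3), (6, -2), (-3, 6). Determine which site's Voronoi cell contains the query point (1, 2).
Nearest site = (0, 3)

The Voronoi cell of site s contains exactly those query points closer to s than to any other site. Compute squared distances from q = (1, 2) to each site:
  (0 − 1)² + (3 − 2)² = 2
  (5 − 1)² + (-1 − 2)² = 25
  (-3 − 1)² + (6 − 2)² = 32
  (6 − 1)² + (-2 − 2)² = 41
Minimum is attained by (0, 3), so q lies in its Voronoi cell.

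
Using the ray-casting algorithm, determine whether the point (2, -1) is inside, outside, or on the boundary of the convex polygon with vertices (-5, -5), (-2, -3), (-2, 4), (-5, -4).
The point (2, -1) lies strictly outside the polygon

Cast a horizontal ray to the right from the query point and count how many polygon edges it crosses (each edge strictly once or zero times, handled with the usual half-open convention). 
Parity of crossings → even ⇒ outside.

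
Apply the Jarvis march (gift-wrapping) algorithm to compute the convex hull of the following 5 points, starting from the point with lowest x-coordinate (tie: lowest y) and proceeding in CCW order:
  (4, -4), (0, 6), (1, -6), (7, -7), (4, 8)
Hull (CCW) = [(0, 6), (1, -6), (7, -7), (4, 8)]

Jarvis march: at each step, from the current hull vertex p, select the next vertex q as the point such that every other point lies strictly to the left of (or on) the directed line p → q. (Equivalently: for every other point r, the cross product (q − p) × (r − p) ≥ 0.)
Starting point (lowest x, tie lowest y): (0, 6). Wrap until returning to start. Resulting hull: (0, 6), (1, -6), (7, -7), (4, 8).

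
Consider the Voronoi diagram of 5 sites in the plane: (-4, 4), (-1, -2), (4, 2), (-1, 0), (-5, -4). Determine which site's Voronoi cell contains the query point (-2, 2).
Nearest site = (-1, 0)

The Voronoi cell of site s contains exactly those query points closer to s than to any other site. Compute squared distances from q = (-2, 2) to each site:
  (-1 − -2)² + (0 − 2)² = 5
  (-4 − -2)² + (4 − 2)² = 8
  (-1 − -2)² + (-2 − 2)² = 17
  (4 − -2)² + (2 − 2)² = 36
  (-5 − -2)² + (-4 − 2)² = 45
Minimum is attained by (-1, 0), so q lies in its Voronoi cell.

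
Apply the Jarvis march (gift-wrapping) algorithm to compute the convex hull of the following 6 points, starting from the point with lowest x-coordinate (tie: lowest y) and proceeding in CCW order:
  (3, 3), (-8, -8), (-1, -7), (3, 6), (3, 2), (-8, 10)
Hull (CCW) = [(-8, -8), (-1, -7), (3, 2), (3, 6), (-8, 10)]

Jarvis march: at each step, from the current hull vertex p, select the next vertex q as the point such that every other point lies strictly to the left of (or on) the directed line p → q. (Equivalently: for every other point r, the cross product (q − p) × (r − p) ≥ 0.)
Starting point (lowest x, tie lowest y): (-8, -8). Wrap until returning to start. Resulting hull: (-8, -8), (-1, -7), (3, 2), (3, 6), (-8, 10).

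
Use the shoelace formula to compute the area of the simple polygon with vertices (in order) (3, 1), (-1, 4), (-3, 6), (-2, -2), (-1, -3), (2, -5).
Area = 69/2

Shoelace formula: Area = (1/2) |Σ_i (x_i · y_{i+1} − x_{i+1} · y_i)| (indices mod n). Compute each cross term:
  (3)(4) − (-1)(1) = 13
  (-1)(6) − (-3)(4) = 6
  (-3)(-2) − (-2)(6) = 18
  (-2)(-3) − (-1)(-2) = 4
  (-1)(-5) − (2)(-3) = 11
  (2)(1) − (3)(-5) = 17
Sum = 69, so (signed) Area = 69/2 = 69/2, |Area| = 69/2.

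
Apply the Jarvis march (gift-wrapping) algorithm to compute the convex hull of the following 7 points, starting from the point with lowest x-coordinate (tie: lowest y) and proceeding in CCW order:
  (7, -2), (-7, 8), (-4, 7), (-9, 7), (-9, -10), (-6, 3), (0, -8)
Hull (CCW) = [(-9, -10), (0, -8), (7, -2), (-4, 7), (-7, 8), (-9, 7)]

Jarvis march: at each step, from the current hull vertex p, select the next vertex q as the point such that every other point lies strictly to the left of (or on) the directed line p → q. (Equivalently: for every other point r, the cross product (q − p) × (r − p) ≥ 0.)
Starting point (lowest x, tie lowest y): (-9, -10). Wrap until returning to start. Resulting hull: (-9, -10), (0, -8), (7, -2), (-4, 7), (-7, 8), (-9, 7).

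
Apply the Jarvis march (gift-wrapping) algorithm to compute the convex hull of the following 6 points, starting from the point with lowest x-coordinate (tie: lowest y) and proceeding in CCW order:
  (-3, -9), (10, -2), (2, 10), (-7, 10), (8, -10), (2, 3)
Hull (CCW) = [(-7, 10), (-3, -9), (8, -10), (10, -2), (2, 10)]

Jarvis march: at each step, from the current hull vertex p, select the next vertex q as the point such that every other point lies strictly to the left of (or on) the directed line p → q. (Equivalently: for every other point r, the cross product (q − p) × (r − p) ≥ 0.)
Starting point (lowest x, tie lowest y): (-7, 10). Wrap until returning to start. Resulting hull: (-7, 10), (-3, -9), (8, -10), (10, -2), (2, 10).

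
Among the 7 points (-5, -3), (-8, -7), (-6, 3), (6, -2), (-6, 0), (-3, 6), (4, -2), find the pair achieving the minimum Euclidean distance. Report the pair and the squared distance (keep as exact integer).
Pair = ((6, -2), (4, -2)); squared distance = 4

Compute all C(7, 2) = 21 pairwise squared distances (x_i − x_j)² + (y_i − y_j)². The minimum is 4, attained by the pair ((6, -2), (4, -2)).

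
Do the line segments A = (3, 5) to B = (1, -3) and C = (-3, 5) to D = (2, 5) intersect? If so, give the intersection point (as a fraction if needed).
No (intersection of containing lines falls outside at least one segment)

Parametrize and solve: t = 0, s = 6/5. At least one of these is outside [0, 1], so the segments do not intersect.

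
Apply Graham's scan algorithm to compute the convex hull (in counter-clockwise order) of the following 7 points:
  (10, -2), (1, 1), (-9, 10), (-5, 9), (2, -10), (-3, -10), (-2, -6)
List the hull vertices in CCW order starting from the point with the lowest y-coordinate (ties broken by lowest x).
Hull (CCW) = [(-3, -10), (2, -10), (10, -2), (-5, 9), (-9, 10)]

Graham scan procedure:
  1. Find the pivot p₀ = point with lowest y (tie → lowest x): (-3, -10).
  2. Sort the remaining points by polar angle around p₀.
  3. Walk through sorted points, maintaining a stack; pop the top while the last three entries make a non-left turn (cross product ≤ 0).
  4. Final stack is the convex hull in CCW order: (-3, -10), (2, -10), (10, -2), (-5, 9), (-9, 10).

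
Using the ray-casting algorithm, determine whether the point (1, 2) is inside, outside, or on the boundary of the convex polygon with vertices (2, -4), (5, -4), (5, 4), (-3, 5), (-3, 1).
The point (1, 2) lies strictly inside the polygon

Cast a horizontal ray to the right from the query point and count how many polygon edges it crosses (each edge strictly once or zero times, handled with the usual half-open convention). 
Parity of crossings → odd ⇒ inside.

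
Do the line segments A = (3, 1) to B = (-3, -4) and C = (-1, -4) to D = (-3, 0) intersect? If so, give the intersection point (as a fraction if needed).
Yes; intersection at (-27/17, -48/17) (t = 13/17 on AB, s = 5/17 on CD)

Parametrize AB as A + t(B − A) = (3 + -6 t, 1 + -5 t) and CD as C + s(D − C) = (-1 + -2 s, -4 + 4 s). Solve the linear system for (t, s). Determinant = 34 ≠ 0, so a unique intersection of the containing lines exists. Solution: t = 13/17, s = 5/17 — both in [0, 1], so the segments cross. Intersection point: (-27/17, -48/17).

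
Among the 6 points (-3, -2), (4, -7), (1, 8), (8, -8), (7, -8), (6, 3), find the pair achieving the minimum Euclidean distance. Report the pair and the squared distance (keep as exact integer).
Pair = ((8, -8), (7, -8)); squared distance = 1

Compute all C(6, 2) = 15 pairwise squared distances (x_i − x_j)² + (y_i − y_j)². The minimum is 1, attained by the pair ((8, -8), (7, -8)).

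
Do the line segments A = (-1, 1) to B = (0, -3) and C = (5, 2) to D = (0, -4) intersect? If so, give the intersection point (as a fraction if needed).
No (intersection of containing lines falls outside at least one segment)

Parametrize and solve: t = 31/26, s = 25/26. At least one of these is outside [0, 1], so the segments do not intersect.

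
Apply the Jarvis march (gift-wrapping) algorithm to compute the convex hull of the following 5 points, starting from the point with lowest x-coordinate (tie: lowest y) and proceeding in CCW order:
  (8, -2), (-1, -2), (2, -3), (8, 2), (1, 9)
Hull (CCW) = [(-1, -2), (2, -3), (8, -2), (8, 2), (1, 9)]

Jarvis march: at each step, from the current hull vertex p, select the next vertex q as the point such that every other point lies strictly to the left of (or on) the directed line p → q. (Equivalently: for every other point r, the cross product (q − p) × (r − p) ≥ 0.)
Starting point (lowest x, tie lowest y): (-1, -2). Wrap until returning to start. Resulting hull: (-1, -2), (2, -3), (8, -2), (8, 2), (1, 9).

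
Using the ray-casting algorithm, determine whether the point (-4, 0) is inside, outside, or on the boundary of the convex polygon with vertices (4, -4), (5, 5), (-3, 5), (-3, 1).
The point (-4, 0) lies strictly outside the polygon

Cast a horizontal ray to the right from the query point and count how many polygon edges it crosses (each edge strictly once or zero times, handled with the usual half-open convention). 
Parity of crossings → even ⇒ outside.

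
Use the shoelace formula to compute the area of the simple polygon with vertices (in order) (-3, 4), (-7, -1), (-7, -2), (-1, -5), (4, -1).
Area = 105/2

Shoelace formula: Area = (1/2) |Σ_i (x_i · y_{i+1} − x_{i+1} · y_i)| (indices mod n). Compute each cross term:
  (-3)(-1) − (-7)(4) = 31
  (-7)(-2) − (-7)(-1) = 7
  (-7)(-5) − (-1)(-2) = 33
  (-1)(-1) − (4)(-5) = 21
  (4)(4) − (-3)(-1) = 13
Sum = 105, so (signed) Area = 105/2 = 105/2, |Area| = 105/2.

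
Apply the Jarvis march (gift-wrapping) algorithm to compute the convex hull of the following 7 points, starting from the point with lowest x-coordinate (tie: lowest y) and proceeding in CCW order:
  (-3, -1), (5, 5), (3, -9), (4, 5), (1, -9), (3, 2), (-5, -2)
Hull (CCW) = [(-5, -2), (1, -9), (3, -9), (5, 5), (4, 5)]

Jarvis march: at each step, from the current hull vertex p, select the next vertex q as the point such that every other point lies strictly to the left of (or on) the directed line p → q. (Equivalently: for every other point r, the cross product (q − p) × (r − p) ≥ 0.)
Starting point (lowest x, tie lowest y): (-5, -2). Wrap until returning to start. Resulting hull: (-5, -2), (1, -9), (3, -9), (5, 5), (4, 5).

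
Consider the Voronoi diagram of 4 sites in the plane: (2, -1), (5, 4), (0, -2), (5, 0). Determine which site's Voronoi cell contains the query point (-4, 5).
Nearest site = (0, -2)

The Voronoi cell of site s contains exactly those query points closer to s than to any other site. Compute squared distances from q = (-4, 5) to each site:
  (0 − -4)² + (-2 − 5)² = 65
  (2 − -4)² + (-1 − 5)² = 72
  (5 − -4)² + (4 − 5)² = 82
  (5 − -4)² + (0 − 5)² = 106
Minimum is attained by (0, -2), so q lies in its Voronoi cell.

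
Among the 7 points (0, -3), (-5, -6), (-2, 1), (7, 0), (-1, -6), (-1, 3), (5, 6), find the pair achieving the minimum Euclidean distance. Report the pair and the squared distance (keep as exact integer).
Pair = ((-2, 1), (-1, 3)); squared distance = 5

Compute all C(7, 2) = 21 pairwise squared distances (x_i − x_j)² + (y_i − y_j)². The minimum is 5, attained by the pair ((-2, 1), (-1, 3)).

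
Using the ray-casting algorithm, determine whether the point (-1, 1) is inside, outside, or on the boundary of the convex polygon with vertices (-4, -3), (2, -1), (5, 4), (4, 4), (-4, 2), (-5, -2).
The point (-1, 1) lies strictly inside the polygon

Cast a horizontal ray to the right from the query point and count how many polygon edges it crosses (each edge strictly once or zero times, handled with the usual half-open convention). 
Parity of crossings → odd ⇒ inside.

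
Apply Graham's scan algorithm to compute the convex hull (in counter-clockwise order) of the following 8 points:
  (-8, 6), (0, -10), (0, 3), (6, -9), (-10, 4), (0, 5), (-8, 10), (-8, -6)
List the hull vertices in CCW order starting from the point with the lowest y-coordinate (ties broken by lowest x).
Hull (CCW) = [(0, -10), (6, -9), (0, 5), (-8, 10), (-10, 4), (-8, -6)]

Graham scan procedure:
  1. Find the pivot p₀ = point with lowest y (tie → lowest x): (0, -10).
  2. Sort the remaining points by polar angle around p₀.
  3. Walk through sorted points, maintaining a stack; pop the top while the last three entries make a non-left turn (cross product ≤ 0).
  4. Final stack is the convex hull in CCW order: (0, -10), (6, -9), (0, 5), (-8, 10), (-10, 4), (-8, -6).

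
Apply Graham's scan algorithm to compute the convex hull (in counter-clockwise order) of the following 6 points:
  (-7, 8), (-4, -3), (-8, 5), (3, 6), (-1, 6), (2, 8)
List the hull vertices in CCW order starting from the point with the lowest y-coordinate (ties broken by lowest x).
Hull (CCW) = [(-4, -3), (3, 6), (2, 8), (-7, 8), (-8, 5)]

Graham scan procedure:
  1. Find the pivot p₀ = point with lowest y (tie → lowest x): (-4, -3).
  2. Sort the remaining points by polar angle around p₀.
  3. Walk through sorted points, maintaining a stack; pop the top while the last three entries make a non-left turn (cross product ≤ 0).
  4. Final stack is the convex hull in CCW order: (-4, -3), (3, 6), (2, 8), (-7, 8), (-8, 5).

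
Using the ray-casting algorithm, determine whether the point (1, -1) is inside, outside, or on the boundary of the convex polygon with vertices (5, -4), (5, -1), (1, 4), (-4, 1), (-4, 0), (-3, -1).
The point (1, -1) lies strictly inside the polygon

Cast a horizontal ray to the right from the query point and count how many polygon edges it crosses (each edge strictly once or zero times, handled with the usual half-open convention). 
Parity of crossings → odd ⇒ inside.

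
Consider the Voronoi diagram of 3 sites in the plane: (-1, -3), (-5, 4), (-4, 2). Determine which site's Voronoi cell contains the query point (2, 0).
Nearest site = (-1, -3)

The Voronoi cell of site s contains exactly those query points closer to s than to any other site. Compute squared distances from q = (2, 0) to each site:
  (-1 − 2)² + (-3 − 0)² = 18
  (-4 − 2)² + (2 − 0)² = 40
  (-5 − 2)² + (4 − 0)² = 65
Minimum is attained by (-1, -3), so q lies in its Voronoi cell.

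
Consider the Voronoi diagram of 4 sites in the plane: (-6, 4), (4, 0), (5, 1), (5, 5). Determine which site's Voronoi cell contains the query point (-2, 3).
Nearest site = (-6, 4)

The Voronoi cell of site s contains exactly those query points closer to s than to any other site. Compute squared distances from q = (-2, 3) to each site:
  (-6 − -2)² + (4 − 3)² = 17
  (4 − -2)² + (0 − 3)² = 45
  (5 − -2)² + (1 − 3)² = 53
  (5 − -2)² + (5 − 3)² = 53
Minimum is attained by (-6, 4), so q lies in its Voronoi cell.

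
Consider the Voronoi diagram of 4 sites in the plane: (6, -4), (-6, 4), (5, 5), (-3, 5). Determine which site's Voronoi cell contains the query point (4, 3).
Nearest site = (5, 5)

The Voronoi cell of site s contains exactly those query points closer to s than to any other site. Compute squared distances from q = (4, 3) to each site:
  (5 − 4)² + (5 − 3)² = 5
  (-3 − 4)² + (5 − 3)² = 53
  (6 − 4)² + (-4 − 3)² = 53
  (-6 − 4)² + (4 − 3)² = 101
Minimum is attained by (5, 5), so q lies in its Voronoi cell.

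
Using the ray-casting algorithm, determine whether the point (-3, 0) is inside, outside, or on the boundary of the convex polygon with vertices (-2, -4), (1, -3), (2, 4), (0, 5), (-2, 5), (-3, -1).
The point (-3, 0) lies strictly outside the polygon

Cast a horizontal ray to the right from the query point and count how many polygon edges it crosses (each edge strictly once or zero times, handled with the usual half-open convention). 
Parity of crossings → even ⇒ outside.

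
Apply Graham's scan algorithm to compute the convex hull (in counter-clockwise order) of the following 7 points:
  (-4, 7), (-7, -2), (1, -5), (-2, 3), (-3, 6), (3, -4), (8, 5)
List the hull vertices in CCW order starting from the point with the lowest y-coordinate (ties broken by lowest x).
Hull (CCW) = [(1, -5), (3, -4), (8, 5), (-4, 7), (-7, -2)]

Graham scan procedure:
  1. Find the pivot p₀ = point with lowest y (tie → lowest x): (1, -5).
  2. Sort the remaining points by polar angle around p₀.
  3. Walk through sorted points, maintaining a stack; pop the top while the last three entries make a non-left turn (cross product ≤ 0).
  4. Final stack is the convex hull in CCW order: (1, -5), (3, -4), (8, 5), (-4, 7), (-7, -2).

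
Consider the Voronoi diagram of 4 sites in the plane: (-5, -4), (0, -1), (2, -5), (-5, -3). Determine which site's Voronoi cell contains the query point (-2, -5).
Nearest site = (-5, -4)

The Voronoi cell of site s contains exactly those query points closer to s than to any other site. Compute squared distances from q = (-2, -5) to each site:
  (-5 − -2)² + (-4 − -5)² = 10
  (-5 − -2)² + (-3 − -5)² = 13
  (2 − -2)² + (-5 − -5)² = 16
  (0 − -2)² + (-1 − -5)² = 20
Minimum is attained by (-5, -4), so q lies in its Voronoi cell.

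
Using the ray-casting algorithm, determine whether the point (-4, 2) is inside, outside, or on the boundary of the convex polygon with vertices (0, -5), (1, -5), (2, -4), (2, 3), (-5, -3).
The point (-4, 2) lies strictly outside the polygon

Cast a horizontal ray to the right from the query point and count how many polygon edges it crosses (each edge strictly once or zero times, handled with the usual half-open convention). 
Parity of crossings → even ⇒ outside.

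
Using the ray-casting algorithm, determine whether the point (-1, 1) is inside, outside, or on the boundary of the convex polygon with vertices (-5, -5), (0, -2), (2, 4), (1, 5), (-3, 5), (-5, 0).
The point (-1, 1) lies strictly inside the polygon

Cast a horizontal ray to the right from the query point and count how many polygon edges it crosses (each edge strictly once or zero times, handled with the usual half-open convention). 
Parity of crossings → odd ⇒ inside.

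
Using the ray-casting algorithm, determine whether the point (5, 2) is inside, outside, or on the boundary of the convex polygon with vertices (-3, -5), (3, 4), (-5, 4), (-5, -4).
The point (5, 2) lies strictly outside the polygon

Cast a horizontal ray to the right from the query point and count how many polygon edges it crosses (each edge strictly once or zero times, handled with the usual half-open convention). 
Parity of crossings → even ⇒ outside.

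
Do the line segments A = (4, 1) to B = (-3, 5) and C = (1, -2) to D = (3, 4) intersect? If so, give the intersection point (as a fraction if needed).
Yes; intersection at (58/25, 49/25) (t = 6/25 on AB, s = 33/50 on CD)

Parametrize AB as A + t(B − A) = (4 + -7 t, 1 + 4 t) and CD as C + s(D − C) = (1 + 2 s, -2 + 6 s). Solve the linear system for (t, s). Determinant = 50 ≠ 0, so a unique intersection of the containing lines exists. Solution: t = 6/25, s = 33/50 — both in [0, 1], so the segments cross. Intersection point: (58/25, 49/25).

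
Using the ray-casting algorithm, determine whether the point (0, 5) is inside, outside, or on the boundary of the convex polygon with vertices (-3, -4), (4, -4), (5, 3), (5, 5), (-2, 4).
The point (0, 5) lies strictly outside the polygon

Cast a horizontal ray to the right from the query point and count how many polygon edges it crosses (each edge strictly once or zero times, handled with the usual half-open convention). 
Parity of crossings → even ⇒ outside.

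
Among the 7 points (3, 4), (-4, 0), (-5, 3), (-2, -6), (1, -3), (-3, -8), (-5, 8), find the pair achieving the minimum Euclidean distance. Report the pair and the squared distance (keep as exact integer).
Pair = ((-2, -6), (-3, -8)); squared distance = 5

Compute all C(7, 2) = 21 pairwise squared distances (x_i − x_j)² + (y_i − y_j)². The minimum is 5, attained by the pair ((-2, -6), (-3, -8)).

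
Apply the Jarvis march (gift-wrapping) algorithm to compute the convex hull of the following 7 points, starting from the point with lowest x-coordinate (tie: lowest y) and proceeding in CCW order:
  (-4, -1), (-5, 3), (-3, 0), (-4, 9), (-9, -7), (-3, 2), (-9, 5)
Hull (CCW) = [(-9, -7), (-3, 0), (-3, 2), (-4, 9), (-9, 5)]

Jarvis march: at each step, from the current hull vertex p, select the next vertex q as the point such that every other point lies strictly to the left of (or on) the directed line p → q. (Equivalently: for every other point r, the cross product (q − p) × (r − p) ≥ 0.)
Starting point (lowest x, tie lowest y): (-9, -7). Wrap until returning to start. Resulting hull: (-9, -7), (-3, 0), (-3, 2), (-4, 9), (-9, 5).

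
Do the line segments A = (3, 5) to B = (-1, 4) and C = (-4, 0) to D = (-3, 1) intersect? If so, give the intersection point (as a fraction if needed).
No (intersection of containing lines falls outside at least one segment)

Parametrize and solve: t = 2/3, s = 13/3. At least one of these is outside [0, 1], so the segments do not intersect.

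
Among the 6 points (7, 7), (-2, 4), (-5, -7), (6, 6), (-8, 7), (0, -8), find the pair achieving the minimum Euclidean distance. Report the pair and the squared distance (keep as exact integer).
Pair = ((7, 7), (6, 6)); squared distance = 2

Compute all C(6, 2) = 15 pairwise squared distances (x_i − x_j)² + (y_i − y_j)². The minimum is 2, attained by the pair ((7, 7), (6, 6)).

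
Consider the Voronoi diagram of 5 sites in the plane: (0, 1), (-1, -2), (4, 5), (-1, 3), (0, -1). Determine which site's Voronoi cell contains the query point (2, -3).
Nearest site = (0, -1)

The Voronoi cell of site s contains exactly those query points closer to s than to any other site. Compute squared distances from q = (2, -3) to each site:
  (0 − 2)² + (-1 − -3)² = 8
  (-1 − 2)² + (-2 − -3)² = 10
  (0 − 2)² + (1 − -3)² = 20
  (-1 − 2)² + (3 − -3)² = 45
  (4 − 2)² + (5 − -3)² = 68
Minimum is attained by (0, -1), so q lies in its Voronoi cell.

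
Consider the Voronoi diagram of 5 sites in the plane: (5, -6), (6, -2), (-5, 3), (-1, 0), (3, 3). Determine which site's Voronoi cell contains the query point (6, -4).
Nearest site = (6, -2)

The Voronoi cell of site s contains exactly those query points closer to s than to any other site. Compute squared distances from q = (6, -4) to each site:
  (6 − 6)² + (-2 − -4)² = 4
  (5 − 6)² + (-6 − -4)² = 5
  (3 − 6)² + (3 − -4)² = 58
  (-1 − 6)² + (0 − -4)² = 65
  (-5 − 6)² + (3 − -4)² = 170
Minimum is attained by (6, -2), so q lies in its Voronoi cell.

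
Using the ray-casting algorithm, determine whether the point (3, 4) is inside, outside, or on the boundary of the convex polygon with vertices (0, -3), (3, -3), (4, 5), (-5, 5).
The point (3, 4) lies strictly inside the polygon

Cast a horizontal ray to the right from the query point and count how many polygon edges it crosses (each edge strictly once or zero times, handled with the usual half-open convention). 
Parity of crossings → odd ⇒ inside.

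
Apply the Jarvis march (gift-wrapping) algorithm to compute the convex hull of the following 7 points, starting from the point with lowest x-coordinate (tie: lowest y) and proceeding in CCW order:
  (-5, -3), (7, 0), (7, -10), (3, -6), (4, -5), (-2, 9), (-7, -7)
Hull (CCW) = [(-7, -7), (7, -10), (7, 0), (-2, 9)]

Jarvis march: at each step, from the current hull vertex p, select the next vertex q as the point such that every other point lies strictly to the left of (or on) the directed line p → q. (Equivalently: for every other point r, the cross product (q − p) × (r − p) ≥ 0.)
Starting point (lowest x, tie lowest y): (-7, -7). Wrap until returning to start. Resulting hull: (-7, -7), (7, -10), (7, 0), (-2, 9).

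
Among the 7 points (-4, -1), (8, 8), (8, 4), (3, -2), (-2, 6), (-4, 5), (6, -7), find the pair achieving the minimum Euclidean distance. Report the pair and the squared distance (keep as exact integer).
Pair = ((-2, 6), (-4, 5)); squared distance = 5

Compute all C(7, 2) = 21 pairwise squared distances (x_i − x_j)² + (y_i − y_j)². The minimum is 5, attained by the pair ((-2, 6), (-4, 5)).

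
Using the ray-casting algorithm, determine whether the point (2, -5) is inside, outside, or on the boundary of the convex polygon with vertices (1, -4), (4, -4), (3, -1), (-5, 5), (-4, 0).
The point (2, -5) lies strictly outside the polygon

Cast a horizontal ray to the right from the query point and count how many polygon edges it crosses (each edge strictly once or zero times, handled with the usual half-open convention). 
Parity of crossings → even ⇒ outside.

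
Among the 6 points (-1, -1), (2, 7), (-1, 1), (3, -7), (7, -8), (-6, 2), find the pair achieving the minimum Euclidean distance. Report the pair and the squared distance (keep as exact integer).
Pair = ((-1, -1), (-1, 1)); squared distance = 4

Compute all C(6, 2) = 15 pairwise squared distances (x_i − x_j)² + (y_i − y_j)². The minimum is 4, attained by the pair ((-1, -1), (-1, 1)).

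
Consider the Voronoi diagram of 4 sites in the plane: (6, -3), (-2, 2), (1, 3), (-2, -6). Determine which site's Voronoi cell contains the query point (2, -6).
Nearest site = (-2, -6)

The Voronoi cell of site s contains exactly those query points closer to s than to any other site. Compute squared distances from q = (2, -6) to each site:
  (-2 − 2)² + (-6 − -6)² = 16
  (6 − 2)² + (-3 − -6)² = 25
  (-2 − 2)² + (2 − -6)² = 80
  (1 − 2)² + (3 − -6)² = 82
Minimum is attained by (-2, -6), so q lies in its Voronoi cell.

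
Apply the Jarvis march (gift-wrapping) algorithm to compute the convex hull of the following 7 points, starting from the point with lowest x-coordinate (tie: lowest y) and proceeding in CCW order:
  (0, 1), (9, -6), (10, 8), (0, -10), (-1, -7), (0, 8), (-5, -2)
Hull (CCW) = [(-5, -2), (0, -10), (9, -6), (10, 8), (0, 8)]

Jarvis march: at each step, from the current hull vertex p, select the next vertex q as the point such that every other point lies strictly to the left of (or on) the directed line p → q. (Equivalently: for every other point r, the cross product (q − p) × (r − p) ≥ 0.)
Starting point (lowest x, tie lowest y): (-5, -2). Wrap until returning to start. Resulting hull: (-5, -2), (0, -10), (9, -6), (10, 8), (0, 8).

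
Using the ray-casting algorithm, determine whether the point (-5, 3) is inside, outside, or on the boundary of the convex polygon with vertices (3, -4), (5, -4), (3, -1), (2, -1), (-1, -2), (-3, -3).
The point (-5, 3) lies strictly outside the polygon

Cast a horizontal ray to the right from the query point and count how many polygon edges it crosses (each edge strictly once or zero times, handled with the usual half-open convention). 
Parity of crossings → even ⇒ outside.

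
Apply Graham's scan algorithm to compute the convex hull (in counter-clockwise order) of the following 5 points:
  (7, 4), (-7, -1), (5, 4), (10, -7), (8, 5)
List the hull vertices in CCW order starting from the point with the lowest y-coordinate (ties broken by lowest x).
Hull (CCW) = [(10, -7), (8, 5), (5, 4), (-7, -1)]

Graham scan procedure:
  1. Find the pivot p₀ = point with lowest y (tie → lowest x): (10, -7).
  2. Sort the remaining points by polar angle around p₀.
  3. Walk through sorted points, maintaining a stack; pop the top while the last three entries make a non-left turn (cross product ≤ 0).
  4. Final stack is the convex hull in CCW order: (10, -7), (8, 5), (5, 4), (-7, -1).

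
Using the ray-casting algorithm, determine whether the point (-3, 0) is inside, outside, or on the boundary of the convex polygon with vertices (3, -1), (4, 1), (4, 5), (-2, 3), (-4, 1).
The point (-3, 0) lies strictly outside the polygon

Cast a horizontal ray to the right from the query point and count how many polygon edges it crosses (each edge strictly once or zero times, handled with the usual half-open convention). 
Parity of crossings → even ⇒ outside.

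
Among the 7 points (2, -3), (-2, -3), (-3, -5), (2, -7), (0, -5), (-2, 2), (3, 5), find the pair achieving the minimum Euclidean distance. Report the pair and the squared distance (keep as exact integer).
Pair = ((-2, -3), (-3, -5)); squared distance = 5

Compute all C(7, 2) = 21 pairwise squared distances (x_i − x_j)² + (y_i − y_j)². The minimum is 5, attained by the pair ((-2, -3), (-3, -5)).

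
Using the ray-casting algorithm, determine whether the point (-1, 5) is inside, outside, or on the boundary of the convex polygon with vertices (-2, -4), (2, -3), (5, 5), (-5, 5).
The point (-1, 5) lies on the polygon boundary

Boundary check: the query satisfies the collinearity and bounding-box conditions for some polygon edge, so it lies exactly on the boundary.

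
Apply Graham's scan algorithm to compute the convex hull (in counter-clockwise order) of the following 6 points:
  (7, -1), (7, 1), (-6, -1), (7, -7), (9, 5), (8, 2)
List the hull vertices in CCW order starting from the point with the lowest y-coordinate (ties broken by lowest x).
Hull (CCW) = [(7, -7), (9, 5), (-6, -1)]

Graham scan procedure:
  1. Find the pivot p₀ = point with lowest y (tie → lowest x): (7, -7).
  2. Sort the remaining points by polar angle around p₀.
  3. Walk through sorted points, maintaining a stack; pop the top while the last three entries make a non-left turn (cross product ≤ 0).
  4. Final stack is the convex hull in CCW order: (7, -7), (9, 5), (-6, -1).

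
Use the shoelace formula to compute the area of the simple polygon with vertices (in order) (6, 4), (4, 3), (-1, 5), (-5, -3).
Area = 51/2

Shoelace formula: Area = (1/2) |Σ_i (x_i · y_{i+1} − x_{i+1} · y_i)| (indices mod n). Compute each cross term:
  (6)(3) − (4)(4) = 2
  (4)(5) − (-1)(3) = 23
  (-1)(-3) − (-5)(5) = 28
  (-5)(4) − (6)(-3) = -2
Sum = 51, so (signed) Area = 51/2 = 51/2, |Area| = 51/2.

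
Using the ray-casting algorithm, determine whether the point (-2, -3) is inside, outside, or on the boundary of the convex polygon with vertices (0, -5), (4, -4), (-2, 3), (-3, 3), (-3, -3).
The point (-2, -3) lies strictly inside the polygon

Cast a horizontal ray to the right from the query point and count how many polygon edges it crosses (each edge strictly once or zero times, handled with the usual half-open convention). 
Parity of crossings → odd ⇒ inside.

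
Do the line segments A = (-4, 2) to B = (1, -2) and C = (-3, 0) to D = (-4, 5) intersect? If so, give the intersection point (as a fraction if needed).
Yes; intersection at (-23/7, 10/7) (t = 1/7 on AB, s = 2/7 on CD)

Parametrize AB as A + t(B − A) = (-4 + 5 t, 2 + -4 t) and CD as C + s(D − C) = (-3 + -1 s, 0 + 5 s). Solve the linear system for (t, s). Determinant = -21 ≠ 0, so a unique intersection of the containing lines exists. Solution: t = 1/7, s = 2/7 — both in [0, 1], so the segments cross. Intersection point: (-23/7, 10/7).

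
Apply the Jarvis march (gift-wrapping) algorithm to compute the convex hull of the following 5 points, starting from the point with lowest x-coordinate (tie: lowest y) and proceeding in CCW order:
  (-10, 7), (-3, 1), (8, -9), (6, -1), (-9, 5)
Hull (CCW) = [(-10, 7), (-9, 5), (8, -9), (6, -1)]

Jarvis march: at each step, from the current hull vertex p, select the next vertex q as the point such that every other point lies strictly to the left of (or on) the directed line p → q. (Equivalently: for every other point r, the cross product (q − p) × (r − p) ≥ 0.)
Starting point (lowest x, tie lowest y): (-10, 7). Wrap until returning to start. Resulting hull: (-10, 7), (-9, 5), (8, -9), (6, -1).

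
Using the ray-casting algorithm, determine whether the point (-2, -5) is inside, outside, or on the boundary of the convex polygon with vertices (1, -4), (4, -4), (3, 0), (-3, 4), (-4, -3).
The point (-2, -5) lies strictly outside the polygon

Cast a horizontal ray to the right from the query point and count how many polygon edges it crosses (each edge strictly once or zero times, handled with the usual half-open convention). 
Parity of crossings → even ⇒ outside.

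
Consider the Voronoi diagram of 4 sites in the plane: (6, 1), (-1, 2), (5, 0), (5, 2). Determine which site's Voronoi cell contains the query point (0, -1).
Nearest site = (-1, 2)

The Voronoi cell of site s contains exactly those query points closer to s than to any other site. Compute squared distances from q = (0, -1) to each site:
  (-1 − 0)² + (2 − -1)² = 10
  (5 − 0)² + (0 − -1)² = 26
  (5 − 0)² + (2 − -1)² = 34
  (6 − 0)² + (1 − -1)² = 40
Minimum is attained by (-1, 2), so q lies in its Voronoi cell.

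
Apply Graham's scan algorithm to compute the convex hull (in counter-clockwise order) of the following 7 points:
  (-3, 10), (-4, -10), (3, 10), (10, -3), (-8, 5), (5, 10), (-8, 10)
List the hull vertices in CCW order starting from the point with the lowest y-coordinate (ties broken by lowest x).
Hull (CCW) = [(-4, -10), (10, -3), (5, 10), (-8, 10), (-8, 5)]

Graham scan procedure:
  1. Find the pivot p₀ = point with lowest y (tie → lowest x): (-4, -10).
  2. Sort the remaining points by polar angle around p₀.
  3. Walk through sorted points, maintaining a stack; pop the top while the last three entries make a non-left turn (cross product ≤ 0).
  4. Final stack is the convex hull in CCW order: (-4, -10), (10, -3), (5, 10), (-8, 10), (-8, 5).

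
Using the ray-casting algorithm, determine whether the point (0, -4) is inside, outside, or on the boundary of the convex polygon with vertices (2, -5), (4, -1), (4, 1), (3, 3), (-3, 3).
The point (0, -4) lies strictly outside the polygon

Cast a horizontal ray to the right from the query point and count how many polygon edges it crosses (each edge strictly once or zero times, handled with the usual half-open convention). 
Parity of crossings → even ⇒ outside.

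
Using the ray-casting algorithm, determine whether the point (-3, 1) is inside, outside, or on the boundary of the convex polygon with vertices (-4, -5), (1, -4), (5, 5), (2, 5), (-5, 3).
The point (-3, 1) lies strictly inside the polygon

Cast a horizontal ray to the right from the query point and count how many polygon edges it crosses (each edge strictly once or zero times, handled with the usual half-open convention). 
Parity of crossings → odd ⇒ inside.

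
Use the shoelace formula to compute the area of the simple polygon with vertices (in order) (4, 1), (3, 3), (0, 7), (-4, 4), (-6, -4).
Area = 54

Shoelace formula: Area = (1/2) |Σ_i (x_i · y_{i+1} − x_{i+1} · y_i)| (indices mod n). Compute each cross term:
  (4)(3) − (3)(1) = 9
  (3)(7) − (0)(3) = 21
  (0)(4) − (-4)(7) = 28
  (-4)(-4) − (-6)(4) = 40
  (-6)(1) − (4)(-4) = 10
Sum = 108, so (signed) Area = 108/2 = 54, |Area| = 54.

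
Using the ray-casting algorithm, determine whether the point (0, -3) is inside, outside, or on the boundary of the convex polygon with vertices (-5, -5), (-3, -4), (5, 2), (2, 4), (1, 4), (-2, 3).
The point (0, -3) lies strictly outside the polygon

Cast a horizontal ray to the right from the query point and count how many polygon edges it crosses (each edge strictly once or zero times, handled with the usual half-open convention). 
Parity of crossings → even ⇒ outside.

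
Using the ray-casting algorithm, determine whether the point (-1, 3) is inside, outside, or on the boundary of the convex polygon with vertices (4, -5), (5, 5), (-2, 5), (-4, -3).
The point (-1, 3) lies strictly inside the polygon

Cast a horizontal ray to the right from the query point and count how many polygon edges it crosses (each edge strictly once or zero times, handled with the usual half-open convention). 
Parity of crossings → odd ⇒ inside.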